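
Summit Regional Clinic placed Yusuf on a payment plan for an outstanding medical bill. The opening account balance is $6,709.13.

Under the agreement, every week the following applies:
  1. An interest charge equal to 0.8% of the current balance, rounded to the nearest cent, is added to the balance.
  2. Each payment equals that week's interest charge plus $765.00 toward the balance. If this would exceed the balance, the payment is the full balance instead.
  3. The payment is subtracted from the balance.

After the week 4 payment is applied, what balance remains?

Week 1: $6,709.13 +$53.67 interest = $6,762.80; pay $818.67 → $5,944.13
Week 2: $5,944.13 +$47.55 interest = $5,991.68; pay $812.55 → $5,179.13
Week 3: $5,179.13 +$41.43 interest = $5,220.56; pay $806.43 → $4,414.13
Week 4: $4,414.13 +$35.31 interest = $4,449.44; pay $800.31 → $3,649.13

$3,649.13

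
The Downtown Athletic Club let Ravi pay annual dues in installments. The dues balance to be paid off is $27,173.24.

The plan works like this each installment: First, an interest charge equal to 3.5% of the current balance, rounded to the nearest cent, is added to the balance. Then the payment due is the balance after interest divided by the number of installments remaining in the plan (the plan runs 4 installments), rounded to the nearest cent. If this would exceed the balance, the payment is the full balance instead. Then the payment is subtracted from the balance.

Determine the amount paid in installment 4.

# | Opening | Interest | Payment | End bal
1 | $27,173.24 | $951.06 | $7,031.08 | $21,093.22
2 | $21,093.22 | $738.26 | $7,277.16 | $14,554.32
3 | $14,554.32 | $509.40 | $7,531.86 | $7,531.86
4 | $7,531.86 | $263.62 | $7,795.48 | $0.00

$7,795.48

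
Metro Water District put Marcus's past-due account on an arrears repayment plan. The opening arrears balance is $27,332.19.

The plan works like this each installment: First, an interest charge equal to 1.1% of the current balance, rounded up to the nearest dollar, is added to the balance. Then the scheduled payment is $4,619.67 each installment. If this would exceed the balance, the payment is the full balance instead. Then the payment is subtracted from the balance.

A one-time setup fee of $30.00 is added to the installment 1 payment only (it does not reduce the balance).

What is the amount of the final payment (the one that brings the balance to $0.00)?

# | Opening | Interest | Payment | Fee | End bal
1 | $27,332.19 | $301.00 | $4,619.67 | $30.00 | $23,013.52
2 | $23,013.52 | $254.00 | $4,619.67 | — | $18,647.85
3 | $18,647.85 | $206.00 | $4,619.67 | — | $14,234.18
4 | $14,234.18 | $157.00 | $4,619.67 | — | $9,771.51
5 | $9,771.51 | $108.00 | $4,619.67 | — | $5,259.84
6 | $5,259.84 | $58.00 | $4,619.67 | — | $698.17
7 | $698.17 | $8.00 | $706.17 | — | $0.00

$706.17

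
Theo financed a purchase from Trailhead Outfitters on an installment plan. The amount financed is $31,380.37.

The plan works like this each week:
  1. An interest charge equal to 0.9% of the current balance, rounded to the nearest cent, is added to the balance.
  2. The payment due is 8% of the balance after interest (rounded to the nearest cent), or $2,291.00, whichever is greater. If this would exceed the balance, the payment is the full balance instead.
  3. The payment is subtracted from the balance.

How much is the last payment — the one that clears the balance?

Week 1: opening $31,380.37; interest $282.42 → $31,662.79; payment $2,533.02; balance $29,129.77
Week 2: opening $29,129.77; interest $262.17 → $29,391.94; payment $2,351.36; balance $27,040.58
Week 3: opening $27,040.58; interest $243.37 → $27,283.95; payment $2,291.00; balance $24,992.95
Week 4: opening $24,992.95; interest $224.94 → $25,217.89; payment $2,291.00; balance $22,926.89
Week 5: opening $22,926.89; interest $206.34 → $23,133.23; payment $2,291.00; balance $20,842.23
Week 6: opening $20,842.23; interest $187.58 → $21,029.81; payment $2,291.00; balance $18,738.81
Week 7: opening $18,738.81; interest $168.65 → $18,907.46; payment $2,291.00; balance $16,616.46
Week 8: opening $16,616.46; interest $149.55 → $16,766.01; payment $2,291.00; balance $14,475.01
Week 9: opening $14,475.01; interest $130.28 → $14,605.29; payment $2,291.00; balance $12,314.29
Week 10: opening $12,314.29; interest $110.83 → $12,425.12; payment $2,291.00; balance $10,134.12
Week 11: opening $10,134.12; interest $91.21 → $10,225.33; payment $2,291.00; balance $7,934.33
Week 12: opening $7,934.33; interest $71.41 → $8,005.74; payment $2,291.00; balance $5,714.74
Week 13: opening $5,714.74; interest $51.43 → $5,766.17; payment $2,291.00; balance $3,475.17
Week 14: opening $3,475.17; interest $31.28 → $3,506.45; payment $2,291.00; balance $1,215.45
Week 15: opening $1,215.45; interest $10.94 → $1,226.39; payment $1,226.39; balance $0.00

$1,226.39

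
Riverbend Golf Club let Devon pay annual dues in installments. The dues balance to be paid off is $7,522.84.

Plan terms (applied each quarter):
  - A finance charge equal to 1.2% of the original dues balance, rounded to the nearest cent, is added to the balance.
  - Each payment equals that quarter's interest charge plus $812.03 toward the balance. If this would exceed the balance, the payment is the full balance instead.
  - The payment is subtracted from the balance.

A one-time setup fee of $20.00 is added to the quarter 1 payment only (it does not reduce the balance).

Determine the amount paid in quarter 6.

$902.30

# | Opening | Interest | Payment | Fee | End bal
1 | $7,522.84 | $90.27 | $902.30 | $20.00 | $6,710.81
2 | $6,710.81 | $90.27 | $902.30 | — | $5,898.78
3 | $5,898.78 | $90.27 | $902.30 | — | $5,086.75
4 | $5,086.75 | $90.27 | $902.30 | — | $4,274.72
5 | $4,274.72 | $90.27 | $902.30 | — | $3,462.69
6 | $3,462.69 | $90.27 | $902.30 | — | $2,650.66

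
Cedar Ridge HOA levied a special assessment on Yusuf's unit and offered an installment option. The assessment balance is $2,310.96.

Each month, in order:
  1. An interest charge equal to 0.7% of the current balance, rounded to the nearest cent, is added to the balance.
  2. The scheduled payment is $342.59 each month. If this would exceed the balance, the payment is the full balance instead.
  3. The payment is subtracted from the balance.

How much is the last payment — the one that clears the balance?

$320.11

Month 1: opening $2,310.96; interest $16.18 → $2,327.14; payment $342.59; balance $1,984.55
Month 2: opening $1,984.55; interest $13.89 → $1,998.44; payment $342.59; balance $1,655.85
Month 3: opening $1,655.85; interest $11.59 → $1,667.44; payment $342.59; balance $1,324.85
Month 4: opening $1,324.85; interest $9.27 → $1,334.12; payment $342.59; balance $991.53
Month 5: opening $991.53; interest $6.94 → $998.47; payment $342.59; balance $655.88
Month 6: opening $655.88; interest $4.59 → $660.47; payment $342.59; balance $317.88
Month 7: opening $317.88; interest $2.23 → $320.11; payment $320.11; balance $0.00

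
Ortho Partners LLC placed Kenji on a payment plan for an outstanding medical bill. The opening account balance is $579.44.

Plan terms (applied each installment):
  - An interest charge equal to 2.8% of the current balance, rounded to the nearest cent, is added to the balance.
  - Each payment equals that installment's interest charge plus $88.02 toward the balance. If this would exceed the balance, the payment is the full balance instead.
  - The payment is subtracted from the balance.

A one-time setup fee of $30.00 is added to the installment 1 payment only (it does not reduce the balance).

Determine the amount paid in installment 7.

Installment 1: $579.44 +$16.22 interest = $595.66; pay $104.24 (+ $30.00 fee) → $491.42
Installment 2: $491.42 +$13.76 interest = $505.18; pay $101.78 → $403.40
Installment 3: $403.40 +$11.30 interest = $414.70; pay $99.32 → $315.38
Installment 4: $315.38 +$8.83 interest = $324.21; pay $96.85 → $227.36
Installment 5: $227.36 +$6.37 interest = $233.73; pay $94.39 → $139.34
Installment 6: $139.34 +$3.90 interest = $143.24; pay $91.92 → $51.32
Installment 7: $51.32 +$1.44 interest = $52.76; pay $52.76 → $0.00

$52.76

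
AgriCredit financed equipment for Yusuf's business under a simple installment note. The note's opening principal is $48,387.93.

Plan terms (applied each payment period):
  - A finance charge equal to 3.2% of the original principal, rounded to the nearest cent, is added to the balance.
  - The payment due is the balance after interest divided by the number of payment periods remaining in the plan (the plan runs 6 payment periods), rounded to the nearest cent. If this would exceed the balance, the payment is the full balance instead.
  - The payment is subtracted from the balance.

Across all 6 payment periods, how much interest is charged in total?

Payment period 1: opening $48,387.93; interest $1,548.41 → $49,936.34; payment $8,322.72; balance $41,613.62
Payment period 2: opening $41,613.62; interest $1,548.41 → $43,162.03; payment $8,632.41; balance $34,529.62
Payment period 3: opening $34,529.62; interest $1,548.41 → $36,078.03; payment $9,019.51; balance $27,058.52
Payment period 4: opening $27,058.52; interest $1,548.41 → $28,606.93; payment $9,535.64; balance $19,071.29
Payment period 5: opening $19,071.29; interest $1,548.41 → $20,619.70; payment $10,309.85; balance $10,309.85
Payment period 6: opening $10,309.85; interest $1,548.41 → $11,858.26; payment $11,858.26; balance $0.00
Total interest: $1,548.41 + $1,548.41 + $1,548.41 + $1,548.41 + $1,548.41 + $1,548.41 = $9,290.46

$9,290.46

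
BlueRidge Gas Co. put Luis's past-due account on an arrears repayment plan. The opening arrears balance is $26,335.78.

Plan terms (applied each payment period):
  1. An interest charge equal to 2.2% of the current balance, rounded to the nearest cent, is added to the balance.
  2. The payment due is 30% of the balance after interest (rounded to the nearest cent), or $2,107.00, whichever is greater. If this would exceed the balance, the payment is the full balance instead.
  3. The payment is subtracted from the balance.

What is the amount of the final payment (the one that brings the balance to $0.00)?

Payment period 1: $26,335.78 +$579.39 interest = $26,915.17; pay $8,074.55 → $18,840.62
Payment period 2: $18,840.62 +$414.49 interest = $19,255.11; pay $5,776.53 → $13,478.58
Payment period 3: $13,478.58 +$296.53 interest = $13,775.11; pay $4,132.53 → $9,642.58
Payment period 4: $9,642.58 +$212.14 interest = $9,854.72; pay $2,956.42 → $6,898.30
Payment period 5: $6,898.30 +$151.76 interest = $7,050.06; pay $2,115.02 → $4,935.04
Payment period 6: $4,935.04 +$108.57 interest = $5,043.61; pay $2,107.00 → $2,936.61
Payment period 7: $2,936.61 +$64.61 interest = $3,001.22; pay $2,107.00 → $894.22
Payment period 8: $894.22 +$19.67 interest = $913.89; pay $913.89 → $0.00

$913.89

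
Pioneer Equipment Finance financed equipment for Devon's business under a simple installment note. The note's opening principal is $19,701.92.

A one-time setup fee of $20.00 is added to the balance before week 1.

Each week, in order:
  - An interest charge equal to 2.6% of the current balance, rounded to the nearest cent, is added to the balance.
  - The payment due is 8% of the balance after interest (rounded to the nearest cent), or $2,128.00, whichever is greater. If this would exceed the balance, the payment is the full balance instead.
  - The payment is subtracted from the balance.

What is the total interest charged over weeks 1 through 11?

$3,140.82

Week 1: $19,721.92 +$512.77 interest = $20,234.69; pay $2,128.00 → $18,106.69
Week 2: $18,106.69 +$470.77 interest = $18,577.46; pay $2,128.00 → $16,449.46
Week 3: $16,449.46 +$427.69 interest = $16,877.15; pay $2,128.00 → $14,749.15
Week 4: $14,749.15 +$383.48 interest = $15,132.63; pay $2,128.00 → $13,004.63
Week 5: $13,004.63 +$338.12 interest = $13,342.75; pay $2,128.00 → $11,214.75
Week 6: $11,214.75 +$291.58 interest = $11,506.33; pay $2,128.00 → $9,378.33
Week 7: $9,378.33 +$243.84 interest = $9,622.17; pay $2,128.00 → $7,494.17
Week 8: $7,494.17 +$194.85 interest = $7,689.02; pay $2,128.00 → $5,561.02
Week 9: $5,561.02 +$144.59 interest = $5,705.61; pay $2,128.00 → $3,577.61
Week 10: $3,577.61 +$93.02 interest = $3,670.63; pay $2,128.00 → $1,542.63
Week 11: $1,542.63 +$40.11 interest = $1,582.74; pay $1,582.74 → $0.00
Total interest: $512.77 + $470.77 + $427.69 + $383.48 + $338.12 + $291.58 + $243.84 + $194.85 + $144.59 + $93.02 + $40.11 = $3,140.82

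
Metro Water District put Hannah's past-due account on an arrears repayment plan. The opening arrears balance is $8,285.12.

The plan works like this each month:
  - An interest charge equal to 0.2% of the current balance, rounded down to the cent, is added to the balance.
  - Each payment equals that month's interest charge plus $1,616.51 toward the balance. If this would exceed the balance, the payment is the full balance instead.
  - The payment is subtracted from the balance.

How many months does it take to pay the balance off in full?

6

Month 1: opening $8,285.12; interest $16.57 → $8,301.69; payment $1,633.08; balance $6,668.61
Month 2: opening $6,668.61; interest $13.33 → $6,681.94; payment $1,629.84; balance $5,052.10
Month 3: opening $5,052.10; interest $10.10 → $5,062.20; payment $1,626.61; balance $3,435.59
Month 4: opening $3,435.59; interest $6.87 → $3,442.46; payment $1,623.38; balance $1,819.08
Month 5: opening $1,819.08; interest $3.63 → $1,822.71; payment $1,620.14; balance $202.57
Month 6: opening $202.57; interest $0.40 → $202.97; payment $202.97; balance $0.00
Balance reaches $0.00 in month 6.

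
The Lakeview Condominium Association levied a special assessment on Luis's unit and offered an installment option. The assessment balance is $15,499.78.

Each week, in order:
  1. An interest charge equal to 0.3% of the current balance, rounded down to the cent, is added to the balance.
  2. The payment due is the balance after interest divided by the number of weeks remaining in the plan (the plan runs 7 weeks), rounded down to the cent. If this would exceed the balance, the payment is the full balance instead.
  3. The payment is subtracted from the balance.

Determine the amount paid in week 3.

Week 1: opening $15,499.78; interest $46.49 → $15,546.27; payment $2,220.89; balance $13,325.38
Week 2: opening $13,325.38; interest $39.97 → $13,365.35; payment $2,227.55; balance $11,137.80
Week 3: opening $11,137.80; interest $33.41 → $11,171.21; payment $2,234.24; balance $8,936.97

$2,234.24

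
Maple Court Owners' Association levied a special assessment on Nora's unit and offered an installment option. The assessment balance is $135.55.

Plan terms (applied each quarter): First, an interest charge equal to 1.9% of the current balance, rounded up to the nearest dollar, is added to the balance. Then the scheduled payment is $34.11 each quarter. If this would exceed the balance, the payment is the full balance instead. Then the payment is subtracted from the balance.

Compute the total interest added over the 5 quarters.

Quarter 1: $135.55 +$3.00 interest = $138.55; pay $34.11 → $104.44
Quarter 2: $104.44 +$2.00 interest = $106.44; pay $34.11 → $72.33
Quarter 3: $72.33 +$2.00 interest = $74.33; pay $34.11 → $40.22
Quarter 4: $40.22 +$1.00 interest = $41.22; pay $34.11 → $7.11
Quarter 5: $7.11 +$1.00 interest = $8.11; pay $8.11 → $0.00
Total interest: $3.00 + $2.00 + $2.00 + $1.00 + $1.00 = $9.00

$9.00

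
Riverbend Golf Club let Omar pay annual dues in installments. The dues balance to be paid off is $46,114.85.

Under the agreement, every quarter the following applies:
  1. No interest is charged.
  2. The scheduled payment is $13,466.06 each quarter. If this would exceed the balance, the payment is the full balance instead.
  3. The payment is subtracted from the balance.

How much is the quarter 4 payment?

$5,716.67

Quarter 1: opening $46,114.85; payment $13,466.06; balance $32,648.79
Quarter 2: opening $32,648.79; payment $13,466.06; balance $19,182.73
Quarter 3: opening $19,182.73; payment $13,466.06; balance $5,716.67
Quarter 4: opening $5,716.67; payment $5,716.67; balance $0.00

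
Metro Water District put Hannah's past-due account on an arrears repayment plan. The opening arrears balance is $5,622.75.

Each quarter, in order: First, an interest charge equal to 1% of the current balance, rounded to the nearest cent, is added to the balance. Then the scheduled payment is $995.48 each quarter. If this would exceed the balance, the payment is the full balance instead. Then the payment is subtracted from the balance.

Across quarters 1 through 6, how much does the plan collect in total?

# | Opening | Interest | Payment | End bal
1 | $5,622.75 | $56.23 | $995.48 | $4,683.50
2 | $4,683.50 | $46.84 | $995.48 | $3,734.86
3 | $3,734.86 | $37.35 | $995.48 | $2,776.73
4 | $2,776.73 | $27.77 | $995.48 | $1,809.02
5 | $1,809.02 | $18.09 | $995.48 | $831.63
6 | $831.63 | $8.32 | $839.95 | $0.00
Total paid: $5,817.35

$5,817.35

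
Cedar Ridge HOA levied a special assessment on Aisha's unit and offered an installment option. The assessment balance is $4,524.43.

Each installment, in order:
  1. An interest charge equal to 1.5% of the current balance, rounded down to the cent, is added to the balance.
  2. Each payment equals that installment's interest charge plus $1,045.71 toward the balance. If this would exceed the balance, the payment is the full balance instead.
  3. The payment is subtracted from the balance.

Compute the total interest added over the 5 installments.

Installment 1: $4,524.43 +$67.86 interest = $4,592.29; pay $1,113.57 → $3,478.72
Installment 2: $3,478.72 +$52.18 interest = $3,530.90; pay $1,097.89 → $2,433.01
Installment 3: $2,433.01 +$36.49 interest = $2,469.50; pay $1,082.20 → $1,387.30
Installment 4: $1,387.30 +$20.80 interest = $1,408.10; pay $1,066.51 → $341.59
Installment 5: $341.59 +$5.12 interest = $346.71; pay $346.71 → $0.00
Total interest: $67.86 + $52.18 + $36.49 + $20.80 + $5.12 = $182.45

$182.45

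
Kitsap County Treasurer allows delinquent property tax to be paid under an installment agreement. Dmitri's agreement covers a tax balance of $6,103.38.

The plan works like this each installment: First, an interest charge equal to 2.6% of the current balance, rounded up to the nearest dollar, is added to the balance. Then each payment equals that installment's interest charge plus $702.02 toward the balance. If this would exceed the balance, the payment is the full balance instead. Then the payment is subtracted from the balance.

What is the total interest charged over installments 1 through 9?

# | Opening | Interest | Payment | End bal
1 | $6,103.38 | $159.00 | $861.02 | $5,401.36
2 | $5,401.36 | $141.00 | $843.02 | $4,699.34
3 | $4,699.34 | $123.00 | $825.02 | $3,997.32
4 | $3,997.32 | $104.00 | $806.02 | $3,295.30
5 | $3,295.30 | $86.00 | $788.02 | $2,593.28
6 | $2,593.28 | $68.00 | $770.02 | $1,891.26
7 | $1,891.26 | $50.00 | $752.02 | $1,189.24
8 | $1,189.24 | $31.00 | $733.02 | $487.22
9 | $487.22 | $13.00 | $500.22 | $0.00
Total interest: $159.00 + $141.00 + $123.00 + $104.00 + $86.00 + $68.00 + $50.00 + $31.00 + $13.00 = $775.00

$775.00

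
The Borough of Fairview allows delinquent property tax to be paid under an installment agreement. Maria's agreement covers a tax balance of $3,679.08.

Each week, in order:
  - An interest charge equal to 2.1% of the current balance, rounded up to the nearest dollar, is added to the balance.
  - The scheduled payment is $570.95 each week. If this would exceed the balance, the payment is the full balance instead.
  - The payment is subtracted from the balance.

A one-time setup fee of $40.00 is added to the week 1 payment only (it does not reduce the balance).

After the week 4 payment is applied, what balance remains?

$1,643.28

Week 1: $3,679.08 +$78.00 interest = $3,757.08; pay $570.95 (+ $40.00 fee) → $3,186.13
Week 2: $3,186.13 +$67.00 interest = $3,253.13; pay $570.95 → $2,682.18
Week 3: $2,682.18 +$57.00 interest = $2,739.18; pay $570.95 → $2,168.23
Week 4: $2,168.23 +$46.00 interest = $2,214.23; pay $570.95 → $1,643.28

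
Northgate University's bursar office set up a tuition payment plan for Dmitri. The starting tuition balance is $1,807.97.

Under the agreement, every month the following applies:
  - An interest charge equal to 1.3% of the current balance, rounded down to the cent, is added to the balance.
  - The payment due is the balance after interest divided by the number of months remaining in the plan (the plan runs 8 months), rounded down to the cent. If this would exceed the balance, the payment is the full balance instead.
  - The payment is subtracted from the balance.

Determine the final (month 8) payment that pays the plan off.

Month 1: opening $1,807.97; interest $23.50 → $1,831.47; payment $228.93; balance $1,602.54
Month 2: opening $1,602.54; interest $20.83 → $1,623.37; payment $231.91; balance $1,391.46
Month 3: opening $1,391.46; interest $18.08 → $1,409.54; payment $234.92; balance $1,174.62
Month 4: opening $1,174.62; interest $15.27 → $1,189.89; payment $237.97; balance $951.92
Month 5: opening $951.92; interest $12.37 → $964.29; payment $241.07; balance $723.22
Month 6: opening $723.22; interest $9.40 → $732.62; payment $244.20; balance $488.42
Month 7: opening $488.42; interest $6.34 → $494.76; payment $247.38; balance $247.38
Month 8: opening $247.38; interest $3.21 → $250.59; payment $250.59; balance $0.00

$250.59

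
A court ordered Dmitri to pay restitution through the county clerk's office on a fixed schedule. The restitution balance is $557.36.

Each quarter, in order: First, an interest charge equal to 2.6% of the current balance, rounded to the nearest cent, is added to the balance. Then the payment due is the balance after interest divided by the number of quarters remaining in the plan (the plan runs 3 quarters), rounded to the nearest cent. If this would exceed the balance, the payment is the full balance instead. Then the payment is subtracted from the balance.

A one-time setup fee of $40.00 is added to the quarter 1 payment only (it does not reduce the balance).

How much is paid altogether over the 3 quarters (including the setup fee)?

Quarter 1: opening $557.36; interest $14.49 → $571.85; payment $190.62 (+ $40.00 fee); balance $381.23
Quarter 2: opening $381.23; interest $9.91 → $391.14; payment $195.57; balance $195.57
Quarter 3: opening $195.57; interest $5.08 → $200.65; payment $200.65; balance $0.00
Total paid: $626.84

$626.84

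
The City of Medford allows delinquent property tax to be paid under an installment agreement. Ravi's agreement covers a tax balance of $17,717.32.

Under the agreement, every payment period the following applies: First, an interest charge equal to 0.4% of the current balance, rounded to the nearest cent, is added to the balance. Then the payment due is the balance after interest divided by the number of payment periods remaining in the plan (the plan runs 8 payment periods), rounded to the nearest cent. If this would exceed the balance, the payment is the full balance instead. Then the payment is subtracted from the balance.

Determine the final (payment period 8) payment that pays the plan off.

$2,286.54

# | Opening | Interest | Payment | End bal
1 | $17,717.32 | $70.87 | $2,223.52 | $15,564.67
2 | $15,564.67 | $62.26 | $2,232.42 | $13,394.51
3 | $13,394.51 | $53.58 | $2,241.35 | $11,206.74
4 | $11,206.74 | $44.83 | $2,250.31 | $9,001.26
5 | $9,001.26 | $36.01 | $2,259.32 | $6,777.95
6 | $6,777.95 | $27.11 | $2,268.35 | $4,536.71
7 | $4,536.71 | $18.15 | $2,277.43 | $2,277.43
8 | $2,277.43 | $9.11 | $2,286.54 | $0.00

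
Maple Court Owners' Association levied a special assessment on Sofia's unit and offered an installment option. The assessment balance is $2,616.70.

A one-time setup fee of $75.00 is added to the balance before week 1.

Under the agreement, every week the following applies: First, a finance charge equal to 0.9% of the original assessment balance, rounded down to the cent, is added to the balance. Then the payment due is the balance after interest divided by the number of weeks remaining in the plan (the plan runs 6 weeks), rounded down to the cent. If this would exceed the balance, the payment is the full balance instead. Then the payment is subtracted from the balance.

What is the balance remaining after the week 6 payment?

Week 1: $2,691.70 +$23.55 interest = $2,715.25; pay $452.54 → $2,262.71
Week 2: $2,262.71 +$23.55 interest = $2,286.26; pay $457.25 → $1,829.01
Week 3: $1,829.01 +$23.55 interest = $1,852.56; pay $463.14 → $1,389.42
Week 4: $1,389.42 +$23.55 interest = $1,412.97; pay $470.99 → $941.98
Week 5: $941.98 +$23.55 interest = $965.53; pay $482.76 → $482.77
Week 6: $482.77 +$23.55 interest = $506.32; pay $506.32 → $0.00

$0.00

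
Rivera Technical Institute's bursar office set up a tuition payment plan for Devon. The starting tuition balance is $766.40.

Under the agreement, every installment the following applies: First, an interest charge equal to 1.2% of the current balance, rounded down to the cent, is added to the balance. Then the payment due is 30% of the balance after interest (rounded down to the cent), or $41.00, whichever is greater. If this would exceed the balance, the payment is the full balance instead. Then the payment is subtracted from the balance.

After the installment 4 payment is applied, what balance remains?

$193.01

# | Opening | Interest | Payment | End bal
1 | $766.40 | $9.19 | $232.67 | $542.92
2 | $542.92 | $6.51 | $164.82 | $384.61
3 | $384.61 | $4.61 | $116.76 | $272.46
4 | $272.46 | $3.26 | $82.71 | $193.01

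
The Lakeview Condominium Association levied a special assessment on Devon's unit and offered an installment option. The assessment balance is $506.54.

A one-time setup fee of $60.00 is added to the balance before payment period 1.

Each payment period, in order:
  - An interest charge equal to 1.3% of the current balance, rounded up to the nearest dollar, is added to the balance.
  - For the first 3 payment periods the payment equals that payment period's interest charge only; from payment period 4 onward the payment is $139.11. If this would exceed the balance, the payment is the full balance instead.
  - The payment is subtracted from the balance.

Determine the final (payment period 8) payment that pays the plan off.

$32.10

Payment period 1: $566.54 +$8.00 interest = $574.54; pay $8.00 → $566.54
Payment period 2: $566.54 +$8.00 interest = $574.54; pay $8.00 → $566.54
Payment period 3: $566.54 +$8.00 interest = $574.54; pay $8.00 → $566.54
Payment period 4: $566.54 +$8.00 interest = $574.54; pay $139.11 → $435.43
Payment period 5: $435.43 +$6.00 interest = $441.43; pay $139.11 → $302.32
Payment period 6: $302.32 +$4.00 interest = $306.32; pay $139.11 → $167.21
Payment period 7: $167.21 +$3.00 interest = $170.21; pay $139.11 → $31.10
Payment period 8: $31.10 +$1.00 interest = $32.10; pay $32.10 → $0.00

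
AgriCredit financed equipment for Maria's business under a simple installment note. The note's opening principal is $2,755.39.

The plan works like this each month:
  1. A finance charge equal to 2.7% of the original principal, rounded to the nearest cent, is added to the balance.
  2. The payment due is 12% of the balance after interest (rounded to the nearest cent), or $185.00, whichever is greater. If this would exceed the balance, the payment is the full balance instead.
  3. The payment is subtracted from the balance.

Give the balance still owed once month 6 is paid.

# | Opening | Interest | Payment | End bal
1 | $2,755.39 | $74.40 | $339.57 | $2,490.22
2 | $2,490.22 | $74.40 | $307.75 | $2,256.87
3 | $2,256.87 | $74.40 | $279.75 | $2,051.52
4 | $2,051.52 | $74.40 | $255.11 | $1,870.81
5 | $1,870.81 | $74.40 | $233.43 | $1,711.78
6 | $1,711.78 | $74.40 | $214.34 | $1,571.84

$1,571.84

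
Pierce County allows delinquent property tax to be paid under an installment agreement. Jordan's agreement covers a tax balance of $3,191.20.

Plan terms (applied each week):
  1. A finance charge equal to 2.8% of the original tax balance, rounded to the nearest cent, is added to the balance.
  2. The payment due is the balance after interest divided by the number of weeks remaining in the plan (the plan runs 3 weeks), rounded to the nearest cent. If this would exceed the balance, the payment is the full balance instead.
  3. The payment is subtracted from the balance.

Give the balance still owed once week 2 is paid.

Week 1: $3,191.20 +$89.35 interest = $3,280.55; pay $1,093.52 → $2,187.03
Week 2: $2,187.03 +$89.35 interest = $2,276.38; pay $1,138.19 → $1,138.19

$1,138.19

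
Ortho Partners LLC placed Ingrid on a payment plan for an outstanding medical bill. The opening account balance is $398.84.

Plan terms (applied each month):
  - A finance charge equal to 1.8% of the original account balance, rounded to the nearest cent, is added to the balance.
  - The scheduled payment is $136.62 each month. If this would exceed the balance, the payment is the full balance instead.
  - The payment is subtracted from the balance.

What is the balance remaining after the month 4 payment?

Month 1: opening $398.84; interest $7.18 → $406.02; payment $136.62; balance $269.40
Month 2: opening $269.40; interest $7.18 → $276.58; payment $136.62; balance $139.96
Month 3: opening $139.96; interest $7.18 → $147.14; payment $136.62; balance $10.52
Month 4: opening $10.52; interest $7.18 → $17.70; payment $17.70; balance $0.00

$0.00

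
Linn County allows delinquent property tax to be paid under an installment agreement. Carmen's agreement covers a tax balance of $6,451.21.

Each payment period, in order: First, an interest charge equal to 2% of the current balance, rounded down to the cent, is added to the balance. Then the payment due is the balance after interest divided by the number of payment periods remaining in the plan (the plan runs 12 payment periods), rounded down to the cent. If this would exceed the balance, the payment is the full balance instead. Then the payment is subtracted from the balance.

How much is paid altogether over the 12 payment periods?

$7,354.50

Payment period 1: opening $6,451.21; interest $129.02 → $6,580.23; payment $548.35; balance $6,031.88
Payment period 2: opening $6,031.88; interest $120.63 → $6,152.51; payment $559.31; balance $5,593.20
Payment period 3: opening $5,593.20; interest $111.86 → $5,705.06; payment $570.50; balance $5,134.56
Payment period 4: opening $5,134.56; interest $102.69 → $5,237.25; payment $581.91; balance $4,655.34
Payment period 5: opening $4,655.34; interest $93.10 → $4,748.44; payment $593.55; balance $4,154.89
Payment period 6: opening $4,154.89; interest $83.09 → $4,237.98; payment $605.42; balance $3,632.56
Payment period 7: opening $3,632.56; interest $72.65 → $3,705.21; payment $617.53; balance $3,087.68
Payment period 8: opening $3,087.68; interest $61.75 → $3,149.43; payment $629.88; balance $2,519.55
Payment period 9: opening $2,519.55; interest $50.39 → $2,569.94; payment $642.48; balance $1,927.46
Payment period 10: opening $1,927.46; interest $38.54 → $1,966.00; payment $655.33; balance $1,310.67
Payment period 11: opening $1,310.67; interest $26.21 → $1,336.88; payment $668.44; balance $668.44
Payment period 12: opening $668.44; interest $13.36 → $681.80; payment $681.80; balance $0.00
Total paid: $7,354.50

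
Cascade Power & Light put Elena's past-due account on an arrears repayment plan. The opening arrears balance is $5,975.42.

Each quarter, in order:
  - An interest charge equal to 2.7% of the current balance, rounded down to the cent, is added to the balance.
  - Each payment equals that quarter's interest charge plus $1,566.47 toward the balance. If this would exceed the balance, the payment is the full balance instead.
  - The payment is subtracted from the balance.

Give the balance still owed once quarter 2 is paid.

Quarter 1: $5,975.42 +$161.33 interest = $6,136.75; pay $1,727.80 → $4,408.95
Quarter 2: $4,408.95 +$119.04 interest = $4,527.99; pay $1,685.51 → $2,842.48

$2,842.48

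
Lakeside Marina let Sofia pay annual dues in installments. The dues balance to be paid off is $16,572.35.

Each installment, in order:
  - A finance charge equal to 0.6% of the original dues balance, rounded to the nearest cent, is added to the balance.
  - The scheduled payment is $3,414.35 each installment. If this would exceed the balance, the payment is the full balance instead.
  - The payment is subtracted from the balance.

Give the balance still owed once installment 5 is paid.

Installment 1: opening $16,572.35; interest $99.43 → $16,671.78; payment $3,414.35; balance $13,257.43
Installment 2: opening $13,257.43; interest $99.43 → $13,356.86; payment $3,414.35; balance $9,942.51
Installment 3: opening $9,942.51; interest $99.43 → $10,041.94; payment $3,414.35; balance $6,627.59
Installment 4: opening $6,627.59; interest $99.43 → $6,727.02; payment $3,414.35; balance $3,312.67
Installment 5: opening $3,312.67; interest $99.43 → $3,412.10; payment $3,412.10; balance $0.00

$0.00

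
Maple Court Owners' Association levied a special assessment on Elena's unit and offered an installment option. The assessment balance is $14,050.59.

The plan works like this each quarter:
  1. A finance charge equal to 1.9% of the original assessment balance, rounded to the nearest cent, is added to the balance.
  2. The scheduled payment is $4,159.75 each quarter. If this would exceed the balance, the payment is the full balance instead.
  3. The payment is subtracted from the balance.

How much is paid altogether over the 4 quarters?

Quarter 1: opening $14,050.59; interest $266.96 → $14,317.55; payment $4,159.75; balance $10,157.80
Quarter 2: opening $10,157.80; interest $266.96 → $10,424.76; payment $4,159.75; balance $6,265.01
Quarter 3: opening $6,265.01; interest $266.96 → $6,531.97; payment $4,159.75; balance $2,372.22
Quarter 4: opening $2,372.22; interest $266.96 → $2,639.18; payment $2,639.18; balance $0.00
Total paid: $15,118.43

$15,118.43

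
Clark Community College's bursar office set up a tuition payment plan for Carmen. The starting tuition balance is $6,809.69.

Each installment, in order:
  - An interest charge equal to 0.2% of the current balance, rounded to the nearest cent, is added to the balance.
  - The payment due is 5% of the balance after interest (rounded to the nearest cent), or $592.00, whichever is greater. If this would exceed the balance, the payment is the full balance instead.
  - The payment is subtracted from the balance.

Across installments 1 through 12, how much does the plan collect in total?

$6,896.25

Installment 1: $6,809.69 +$13.62 interest = $6,823.31; pay $592.00 → $6,231.31
Installment 2: $6,231.31 +$12.46 interest = $6,243.77; pay $592.00 → $5,651.77
Installment 3: $5,651.77 +$11.30 interest = $5,663.07; pay $592.00 → $5,071.07
Installment 4: $5,071.07 +$10.14 interest = $5,081.21; pay $592.00 → $4,489.21
Installment 5: $4,489.21 +$8.98 interest = $4,498.19; pay $592.00 → $3,906.19
Installment 6: $3,906.19 +$7.81 interest = $3,914.00; pay $592.00 → $3,322.00
Installment 7: $3,322.00 +$6.64 interest = $3,328.64; pay $592.00 → $2,736.64
Installment 8: $2,736.64 +$5.47 interest = $2,742.11; pay $592.00 → $2,150.11
Installment 9: $2,150.11 +$4.30 interest = $2,154.41; pay $592.00 → $1,562.41
Installment 10: $1,562.41 +$3.12 interest = $1,565.53; pay $592.00 → $973.53
Installment 11: $973.53 +$1.95 interest = $975.48; pay $592.00 → $383.48
Installment 12: $383.48 +$0.77 interest = $384.25; pay $384.25 → $0.00
Total paid: $6,896.25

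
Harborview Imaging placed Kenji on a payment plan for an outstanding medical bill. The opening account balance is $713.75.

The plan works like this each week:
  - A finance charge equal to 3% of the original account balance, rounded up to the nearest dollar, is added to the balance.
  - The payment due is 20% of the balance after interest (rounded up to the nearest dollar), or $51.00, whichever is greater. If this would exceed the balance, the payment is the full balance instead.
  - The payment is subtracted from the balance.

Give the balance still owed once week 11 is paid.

Week 1: $713.75 +$22.00 interest = $735.75; pay $148.00 → $587.75
Week 2: $587.75 +$22.00 interest = $609.75; pay $122.00 → $487.75
Week 3: $487.75 +$22.00 interest = $509.75; pay $102.00 → $407.75
Week 4: $407.75 +$22.00 interest = $429.75; pay $86.00 → $343.75
Week 5: $343.75 +$22.00 interest = $365.75; pay $74.00 → $291.75
Week 6: $291.75 +$22.00 interest = $313.75; pay $63.00 → $250.75
Week 7: $250.75 +$22.00 interest = $272.75; pay $55.00 → $217.75
Week 8: $217.75 +$22.00 interest = $239.75; pay $51.00 → $188.75
Week 9: $188.75 +$22.00 interest = $210.75; pay $51.00 → $159.75
Week 10: $159.75 +$22.00 interest = $181.75; pay $51.00 → $130.75
Week 11: $130.75 +$22.00 interest = $152.75; pay $51.00 → $101.75

$101.75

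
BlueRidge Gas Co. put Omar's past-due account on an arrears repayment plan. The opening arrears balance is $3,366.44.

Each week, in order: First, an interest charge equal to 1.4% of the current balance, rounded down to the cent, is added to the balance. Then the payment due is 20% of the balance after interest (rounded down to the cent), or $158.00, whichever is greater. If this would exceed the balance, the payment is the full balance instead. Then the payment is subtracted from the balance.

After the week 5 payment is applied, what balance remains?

$1,182.53

Week 1: opening $3,366.44; interest $47.13 → $3,413.57; payment $682.71; balance $2,730.86
Week 2: opening $2,730.86; interest $38.23 → $2,769.09; payment $553.81; balance $2,215.28
Week 3: opening $2,215.28; interest $31.01 → $2,246.29; payment $449.25; balance $1,797.04
Week 4: opening $1,797.04; interest $25.15 → $1,822.19; payment $364.43; balance $1,457.76
Week 5: opening $1,457.76; interest $20.40 → $1,478.16; payment $295.63; balance $1,182.53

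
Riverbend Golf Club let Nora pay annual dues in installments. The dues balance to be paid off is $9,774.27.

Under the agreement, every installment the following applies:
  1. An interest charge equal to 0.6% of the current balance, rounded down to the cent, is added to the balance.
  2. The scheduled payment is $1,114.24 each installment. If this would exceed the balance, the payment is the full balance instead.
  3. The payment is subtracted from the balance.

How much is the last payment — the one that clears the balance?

Installment 1: opening $9,774.27; interest $58.64 → $9,832.91; payment $1,114.24; balance $8,718.67
Installment 2: opening $8,718.67; interest $52.31 → $8,770.98; payment $1,114.24; balance $7,656.74
Installment 3: opening $7,656.74; interest $45.94 → $7,702.68; payment $1,114.24; balance $6,588.44
Installment 4: opening $6,588.44; interest $39.53 → $6,627.97; payment $1,114.24; balance $5,513.73
Installment 5: opening $5,513.73; interest $33.08 → $5,546.81; payment $1,114.24; balance $4,432.57
Installment 6: opening $4,432.57; interest $26.59 → $4,459.16; payment $1,114.24; balance $3,344.92
Installment 7: opening $3,344.92; interest $20.06 → $3,364.98; payment $1,114.24; balance $2,250.74
Installment 8: opening $2,250.74; interest $13.50 → $2,264.24; payment $1,114.24; balance $1,150.00
Installment 9: opening $1,150.00; interest $6.90 → $1,156.90; payment $1,114.24; balance $42.66
Installment 10: opening $42.66; interest $0.25 → $42.91; payment $42.91; balance $0.00

$42.91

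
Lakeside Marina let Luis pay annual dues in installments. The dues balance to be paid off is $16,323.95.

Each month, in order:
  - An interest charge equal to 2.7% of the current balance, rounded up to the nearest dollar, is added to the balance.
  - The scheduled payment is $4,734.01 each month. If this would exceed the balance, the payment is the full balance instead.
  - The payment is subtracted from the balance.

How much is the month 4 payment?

Month 1: opening $16,323.95; interest $441.00 → $16,764.95; payment $4,734.01; balance $12,030.94
Month 2: opening $12,030.94; interest $325.00 → $12,355.94; payment $4,734.01; balance $7,621.93
Month 3: opening $7,621.93; interest $206.00 → $7,827.93; payment $4,734.01; balance $3,093.92
Month 4: opening $3,093.92; interest $84.00 → $3,177.92; payment $3,177.92; balance $0.00

$3,177.92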